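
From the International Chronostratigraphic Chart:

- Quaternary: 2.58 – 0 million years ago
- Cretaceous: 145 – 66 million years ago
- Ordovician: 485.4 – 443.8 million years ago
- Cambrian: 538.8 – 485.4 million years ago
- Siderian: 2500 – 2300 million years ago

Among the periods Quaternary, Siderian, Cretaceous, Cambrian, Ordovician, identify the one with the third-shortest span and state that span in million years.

Cambrian, 53.4 million years

Durations: Quaternary 2.58; Siderian 200; Cretaceous 79; Cambrian 53.4; Ordovician 41.6 Myr.
Sorted shortest-first: Quaternary (2.58), Ordovician (41.6), Cambrian (53.4), Cretaceous (79), Siderian (200).
The third shortest is Cambrian at 53.4 Myr.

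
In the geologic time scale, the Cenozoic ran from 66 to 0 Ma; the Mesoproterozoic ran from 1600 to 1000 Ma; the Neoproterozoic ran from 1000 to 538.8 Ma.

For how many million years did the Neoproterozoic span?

461.2 million years

1000 − 538.8 = 461.2 million years.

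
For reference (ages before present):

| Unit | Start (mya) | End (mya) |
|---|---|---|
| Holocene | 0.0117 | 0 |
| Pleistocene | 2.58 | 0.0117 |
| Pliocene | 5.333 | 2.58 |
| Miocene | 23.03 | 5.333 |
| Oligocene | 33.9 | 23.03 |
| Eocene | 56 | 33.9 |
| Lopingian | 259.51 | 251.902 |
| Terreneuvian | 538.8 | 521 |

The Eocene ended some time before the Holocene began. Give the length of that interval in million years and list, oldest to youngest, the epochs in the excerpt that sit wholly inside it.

End of Eocene = 33.9 Ma; start of Holocene = 0.0117 Ma.
Gap = 33.9 − 0.0117 = 33.8883 Myr.
Epochs wholly inside 33.9–0.0117 Ma: Oligocene (33.9–23.03), Miocene (23.03–5.333), Pliocene (5.333–2.58), Pleistocene (2.58–0.0117).

33.8883 million years; Oligocene, Miocene, Pliocene, Pleistocene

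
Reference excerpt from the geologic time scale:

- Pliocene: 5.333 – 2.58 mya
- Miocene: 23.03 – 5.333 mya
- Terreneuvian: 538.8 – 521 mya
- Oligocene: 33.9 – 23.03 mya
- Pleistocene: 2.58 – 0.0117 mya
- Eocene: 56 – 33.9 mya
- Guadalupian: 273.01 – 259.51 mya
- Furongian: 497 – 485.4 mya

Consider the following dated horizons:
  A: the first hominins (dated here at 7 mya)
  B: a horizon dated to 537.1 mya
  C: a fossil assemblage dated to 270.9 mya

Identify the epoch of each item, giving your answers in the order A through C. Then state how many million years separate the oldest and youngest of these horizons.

Match each age against the start–end ranges in the excerpt: A = 7 Ma → Miocene (23.03–5.333); B = 537.1 Ma → Terreneuvian (538.8–521); C = 270.9 Ma → Guadalupian (273.01–259.51).
The largest age is 537.1 Ma and the smallest is 7 Ma; their difference is 530.1 Myr.

A — Miocene; B — Terreneuvian; C — Guadalupian; span 530.1 million years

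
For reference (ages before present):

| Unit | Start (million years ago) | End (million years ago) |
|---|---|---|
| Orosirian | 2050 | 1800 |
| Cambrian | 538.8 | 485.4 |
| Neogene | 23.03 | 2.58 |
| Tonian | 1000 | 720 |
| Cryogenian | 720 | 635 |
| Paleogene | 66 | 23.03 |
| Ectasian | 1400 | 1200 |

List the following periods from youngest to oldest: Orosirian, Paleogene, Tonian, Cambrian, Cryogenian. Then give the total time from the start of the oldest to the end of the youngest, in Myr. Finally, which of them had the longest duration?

Start ages (Ma): Orosirian 2050, Tonian 1000, Cryogenian 720, Cambrian 538.8, Paleogene 66.
Ordered youngest to oldest: Paleogene, Cambrian, Cryogenian, Tonian, Orosirian.
Span = 2050 − 23.03 = 2026.97 Myr.
Durations: Tonian 280, Paleogene 42.97, Cambrian 53.4, Cryogenian 85, Orosirian 250 → longest is Tonian (280 Myr).

Paleogene → Cambrian → Cryogenian → Tonian → Orosirian; total span 2026.97 Myr; longest is Tonian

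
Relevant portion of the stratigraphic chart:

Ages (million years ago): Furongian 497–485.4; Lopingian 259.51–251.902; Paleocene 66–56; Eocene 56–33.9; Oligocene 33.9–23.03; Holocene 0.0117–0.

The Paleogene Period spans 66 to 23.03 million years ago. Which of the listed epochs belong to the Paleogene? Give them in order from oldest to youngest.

Epochs with both bounds inside 66–23.03 Ma: Paleocene (66–56), Eocene (56–33.9), Oligocene (33.9–23.03).

Paleocene, Eocene, Oligocene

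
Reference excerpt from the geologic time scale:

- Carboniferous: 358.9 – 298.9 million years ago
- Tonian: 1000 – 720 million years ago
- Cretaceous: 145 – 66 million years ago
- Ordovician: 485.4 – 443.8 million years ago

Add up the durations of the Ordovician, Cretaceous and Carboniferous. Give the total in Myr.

Each duration: Ordovician = 41.6; Cretaceous = 79; Carboniferous = 60.
Sum: 41.6 + 79 + 60 = 180.6 Myr.

180.6 million years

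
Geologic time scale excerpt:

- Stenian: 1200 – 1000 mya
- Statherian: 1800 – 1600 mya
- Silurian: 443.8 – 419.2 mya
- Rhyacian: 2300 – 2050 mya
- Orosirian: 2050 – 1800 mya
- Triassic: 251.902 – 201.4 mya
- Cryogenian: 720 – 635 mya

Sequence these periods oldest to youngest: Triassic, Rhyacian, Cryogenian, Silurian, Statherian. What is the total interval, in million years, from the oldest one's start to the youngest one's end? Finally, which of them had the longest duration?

Rhyacian → Statherian → Cryogenian → Silurian → Triassic; total span 2098.6 Myr; longest is Rhyacian

From the excerpt: Triassic 251.902–201.4; Rhyacian 2300–2050; Cryogenian 720–635; Silurian 443.8–419.2; Statherian 1800–1600 (Ma).
Larger Ma is earlier, so the oldest is Rhyacian and the youngest is Triassic; oldest to youngest: Rhyacian, Statherian, Cryogenian, Silurian, Triassic.
Oldest start 2300 minus youngest end 201.4 gives 2098.6 Myr overall.
Individual lengths (start − end): Cryogenian 85; Triassic 50.502; Rhyacian 250; Statherian 200; Silurian 24.6. The largest is Rhyacian at 250 Myr.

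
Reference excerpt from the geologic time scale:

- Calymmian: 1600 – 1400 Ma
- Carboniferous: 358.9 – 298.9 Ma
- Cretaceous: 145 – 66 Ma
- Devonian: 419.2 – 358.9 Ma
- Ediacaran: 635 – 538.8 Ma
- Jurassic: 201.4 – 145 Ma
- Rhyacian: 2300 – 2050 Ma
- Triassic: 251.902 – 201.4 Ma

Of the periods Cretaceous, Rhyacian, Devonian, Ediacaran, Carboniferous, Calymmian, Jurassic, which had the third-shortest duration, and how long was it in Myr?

Start − end for each: Cretaceous 145 − 66 = 79; Rhyacian 2300 − 2050 = 250; Devonian 419.2 − 358.9 = 60.3; Ediacaran 635 − 538.8 = 96.2; Carboniferous 358.9 − 298.9 = 60; Calymmian 1600 − 1400 = 200; Jurassic 201.4 − 145 = 56.4.
Ranking these from shortest: Jurassic < Carboniferous < Devonian < Cretaceous < Ediacaran < Calymmian < Rhyacian.
Position 3 in that ranking is Devonian, which lasted 60.3 Myr.

Devonian, 60.3 million years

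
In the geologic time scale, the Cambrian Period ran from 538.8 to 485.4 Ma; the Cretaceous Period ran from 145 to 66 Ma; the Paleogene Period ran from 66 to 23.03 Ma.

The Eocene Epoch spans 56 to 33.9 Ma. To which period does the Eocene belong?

The Eocene (56–33.9 Ma) lies entirely within 66–23.03 Ma, the Paleogene Period.

Paleogene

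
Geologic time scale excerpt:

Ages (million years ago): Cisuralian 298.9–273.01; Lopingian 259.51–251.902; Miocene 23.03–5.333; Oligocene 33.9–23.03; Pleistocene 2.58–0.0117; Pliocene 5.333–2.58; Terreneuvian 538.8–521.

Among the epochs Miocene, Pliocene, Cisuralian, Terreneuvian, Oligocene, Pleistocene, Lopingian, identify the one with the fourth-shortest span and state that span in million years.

Start − end for each: Miocene 23.03 − 5.333 = 17.697; Pliocene 5.333 − 2.58 = 2.753; Cisuralian 298.9 − 273.01 = 25.89; Terreneuvian 538.8 − 521 = 17.8; Oligocene 33.9 − 23.03 = 10.87; Pleistocene 2.58 − 0.0117 = 2.5683; Lopingian 259.51 − 251.902 = 7.608.
Ranking these from shortest: Pleistocene < Pliocene < Lopingian < Oligocene < Miocene < Terreneuvian < Cisuralian.
Position 4 in that ranking is Oligocene, which lasted 10.87 Myr.

Oligocene, 10.87 million years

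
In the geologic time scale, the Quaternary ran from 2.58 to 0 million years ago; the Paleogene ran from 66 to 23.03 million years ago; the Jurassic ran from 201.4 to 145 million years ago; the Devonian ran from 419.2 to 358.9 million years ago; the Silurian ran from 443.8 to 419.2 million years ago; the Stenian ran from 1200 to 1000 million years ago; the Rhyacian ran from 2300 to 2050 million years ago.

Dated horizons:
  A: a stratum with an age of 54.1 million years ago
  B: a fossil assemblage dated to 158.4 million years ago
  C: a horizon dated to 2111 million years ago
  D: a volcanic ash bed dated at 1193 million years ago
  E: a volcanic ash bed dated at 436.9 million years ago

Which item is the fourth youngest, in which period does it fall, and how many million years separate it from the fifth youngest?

Sorted youngest-first by Ma: A (54.1), B (158.4), E (436.9), D (1193), C (2111).
The fourth youngest is D at 1193 Ma, which lies in 1200–1000 Ma: the Stenian.
The fifth youngest is C at 2111 Ma; separation = |1193 − 2111| = 918 Myr.

D, in the Stenian; 918 million years to C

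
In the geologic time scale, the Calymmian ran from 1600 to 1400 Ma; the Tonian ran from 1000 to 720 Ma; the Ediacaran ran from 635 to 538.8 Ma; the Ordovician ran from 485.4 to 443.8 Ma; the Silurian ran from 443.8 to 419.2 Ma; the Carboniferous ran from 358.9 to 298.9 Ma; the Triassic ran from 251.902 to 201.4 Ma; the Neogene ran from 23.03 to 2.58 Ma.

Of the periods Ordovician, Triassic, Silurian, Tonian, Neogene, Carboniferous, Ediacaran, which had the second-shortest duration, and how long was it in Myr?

Durations: Ordovician 41.6; Triassic 50.502; Silurian 24.6; Tonian 280; Neogene 20.45; Carboniferous 60; Ediacaran 96.2 Myr.
Sorted shortest-first: Neogene (20.45), Silurian (24.6), Ordovician (41.6), Triassic (50.502), Carboniferous (60), Ediacaran (96.2), Tonian (280).
The second shortest is Silurian at 24.6 Myr.

Silurian, 24.6 million years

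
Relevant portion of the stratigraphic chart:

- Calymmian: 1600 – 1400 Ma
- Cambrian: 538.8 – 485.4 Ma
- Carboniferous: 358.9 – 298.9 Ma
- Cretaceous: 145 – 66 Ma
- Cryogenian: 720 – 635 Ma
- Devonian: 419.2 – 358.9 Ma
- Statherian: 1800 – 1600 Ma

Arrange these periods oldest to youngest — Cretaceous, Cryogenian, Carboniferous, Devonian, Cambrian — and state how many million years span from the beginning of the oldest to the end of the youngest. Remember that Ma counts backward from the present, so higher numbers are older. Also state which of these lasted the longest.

Cryogenian, Cambrian, Devonian, Carboniferous, Cretaceous; total span 654 Myr; longest is Cryogenian

Start ages (Ma): Cryogenian 720, Cambrian 538.8, Devonian 419.2, Carboniferous 358.9, Cretaceous 145.
Ordered oldest to youngest: Cryogenian, Cambrian, Devonian, Carboniferous, Cretaceous.
Span = 720 − 66 = 654 Myr.
Durations: Cambrian 53.4, Cretaceous 79, Carboniferous 60, Devonian 60.3, Cryogenian 85 → longest is Cryogenian (85 Myr).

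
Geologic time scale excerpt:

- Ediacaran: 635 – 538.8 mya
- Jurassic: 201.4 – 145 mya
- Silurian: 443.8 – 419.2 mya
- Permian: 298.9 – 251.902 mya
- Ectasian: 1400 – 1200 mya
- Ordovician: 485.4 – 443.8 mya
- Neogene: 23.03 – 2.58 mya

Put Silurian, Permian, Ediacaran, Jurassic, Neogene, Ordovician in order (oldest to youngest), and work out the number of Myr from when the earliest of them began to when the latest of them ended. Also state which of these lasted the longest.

From the excerpt: Silurian 443.8–419.2; Permian 298.9–251.902; Ediacaran 635–538.8; Jurassic 201.4–145; Neogene 23.03–2.58; Ordovician 485.4–443.8 (Ma).
Larger Ma is earlier, so the oldest is Ediacaran and the youngest is Neogene; oldest to youngest: Ediacaran, Ordovician, Silurian, Permian, Jurassic, Neogene.
Oldest start 635 minus youngest end 2.58 gives 632.42 Myr overall.
Individual lengths (start − end): Ediacaran 96.2; Ordovician 41.6; Jurassic 56.4; Neogene 20.45; Silurian 24.6; Permian 46.998. The largest is Ediacaran at 96.2 Myr.

Ediacaran → Ordovician → Silurian → Permian → Jurassic → Neogene; total span 632.42 Myr; longest is Ediacaran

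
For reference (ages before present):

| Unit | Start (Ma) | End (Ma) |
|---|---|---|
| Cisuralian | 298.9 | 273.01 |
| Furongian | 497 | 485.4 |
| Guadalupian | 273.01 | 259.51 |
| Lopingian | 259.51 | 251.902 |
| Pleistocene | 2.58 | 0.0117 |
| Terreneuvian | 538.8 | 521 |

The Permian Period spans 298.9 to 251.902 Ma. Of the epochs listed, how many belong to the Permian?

3

Epochs inside 298.9–251.902 Ma: Cisuralian, Guadalupian, Lopingian — 3 in total.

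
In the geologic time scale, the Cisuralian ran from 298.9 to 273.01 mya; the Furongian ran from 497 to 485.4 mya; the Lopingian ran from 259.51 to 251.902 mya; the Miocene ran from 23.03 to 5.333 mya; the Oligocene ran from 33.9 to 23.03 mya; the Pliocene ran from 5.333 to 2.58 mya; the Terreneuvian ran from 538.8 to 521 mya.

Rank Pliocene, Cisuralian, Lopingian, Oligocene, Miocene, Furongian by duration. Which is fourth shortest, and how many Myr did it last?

Furongian, 11.6 million years

Start − end for each: Pliocene 5.333 − 2.58 = 2.753; Cisuralian 298.9 − 273.01 = 25.89; Lopingian 259.51 − 251.902 = 7.608; Oligocene 33.9 − 23.03 = 10.87; Miocene 23.03 − 5.333 = 17.697; Furongian 497 − 485.4 = 11.6.
Ranking these from shortest: Pliocene < Lopingian < Oligocene < Furongian < Miocene < Cisuralian.
Position 4 in that ranking is Furongian, which lasted 11.6 Myr.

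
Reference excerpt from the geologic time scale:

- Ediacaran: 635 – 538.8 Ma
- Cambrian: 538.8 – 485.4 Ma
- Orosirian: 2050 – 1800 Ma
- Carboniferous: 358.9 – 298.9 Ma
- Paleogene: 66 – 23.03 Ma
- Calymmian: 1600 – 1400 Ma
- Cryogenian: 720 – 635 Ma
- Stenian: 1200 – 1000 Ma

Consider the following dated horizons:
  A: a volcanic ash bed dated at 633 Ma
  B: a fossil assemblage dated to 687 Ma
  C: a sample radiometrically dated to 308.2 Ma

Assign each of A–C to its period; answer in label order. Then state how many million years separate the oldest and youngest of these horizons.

Match each age against the start–end ranges in the excerpt: A = 633 Ma → Ediacaran (635–538.8); B = 687 Ma → Cryogenian (720–635); C = 308.2 Ma → Carboniferous (358.9–298.9).
The largest age is 687 Ma and the smallest is 308.2 Ma; their difference is 378.8 Myr.

A — Ediacaran; B — Cryogenian; C — Carboniferous; span 378.8 million years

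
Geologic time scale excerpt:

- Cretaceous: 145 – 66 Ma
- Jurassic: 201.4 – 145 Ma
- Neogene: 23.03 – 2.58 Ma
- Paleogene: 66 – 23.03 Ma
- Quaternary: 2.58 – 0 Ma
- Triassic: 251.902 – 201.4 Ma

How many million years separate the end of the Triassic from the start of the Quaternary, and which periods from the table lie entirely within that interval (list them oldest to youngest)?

End of Triassic = 201.4 Ma; start of Quaternary = 2.58 Ma.
Gap = 201.4 − 2.58 = 198.82 Myr.
Periods wholly inside 201.4–2.58 Ma: Jurassic (201.4–145), Cretaceous (145–66), Paleogene (66–23.03), Neogene (23.03–2.58).

198.82 million years; Jurassic, Cretaceous, Paleogene, Neogene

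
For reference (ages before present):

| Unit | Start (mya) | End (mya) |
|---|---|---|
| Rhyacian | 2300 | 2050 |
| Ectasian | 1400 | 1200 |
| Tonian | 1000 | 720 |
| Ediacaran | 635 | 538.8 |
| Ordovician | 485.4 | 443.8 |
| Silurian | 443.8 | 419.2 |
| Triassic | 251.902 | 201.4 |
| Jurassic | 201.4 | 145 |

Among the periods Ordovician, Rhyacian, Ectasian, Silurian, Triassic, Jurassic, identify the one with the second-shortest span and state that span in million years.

Ordovician, 41.6 million years

Durations: Ordovician 41.6; Rhyacian 250; Ectasian 200; Silurian 24.6; Triassic 50.502; Jurassic 56.4 Myr.
Sorted shortest-first: Silurian (24.6), Ordovician (41.6), Triassic (50.502), Jurassic (56.4), Ectasian (200), Rhyacian (250).
The second shortest is Ordovician at 41.6 Myr.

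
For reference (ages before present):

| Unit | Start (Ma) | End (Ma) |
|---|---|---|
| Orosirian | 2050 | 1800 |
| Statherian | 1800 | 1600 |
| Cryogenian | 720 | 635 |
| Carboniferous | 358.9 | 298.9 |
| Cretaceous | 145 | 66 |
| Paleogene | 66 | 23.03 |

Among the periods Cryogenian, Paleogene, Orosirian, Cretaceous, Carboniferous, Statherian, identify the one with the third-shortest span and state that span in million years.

Start − end for each: Cryogenian 720 − 635 = 85; Paleogene 66 − 23.03 = 42.97; Orosirian 2050 − 1800 = 250; Cretaceous 145 − 66 = 79; Carboniferous 358.9 − 298.9 = 60; Statherian 1800 − 1600 = 200.
Ranking these from shortest: Paleogene < Carboniferous < Cretaceous < Cryogenian < Statherian < Orosirian.
Position 3 in that ranking is Cretaceous, which lasted 79 Myr.

Cretaceous, 79 million years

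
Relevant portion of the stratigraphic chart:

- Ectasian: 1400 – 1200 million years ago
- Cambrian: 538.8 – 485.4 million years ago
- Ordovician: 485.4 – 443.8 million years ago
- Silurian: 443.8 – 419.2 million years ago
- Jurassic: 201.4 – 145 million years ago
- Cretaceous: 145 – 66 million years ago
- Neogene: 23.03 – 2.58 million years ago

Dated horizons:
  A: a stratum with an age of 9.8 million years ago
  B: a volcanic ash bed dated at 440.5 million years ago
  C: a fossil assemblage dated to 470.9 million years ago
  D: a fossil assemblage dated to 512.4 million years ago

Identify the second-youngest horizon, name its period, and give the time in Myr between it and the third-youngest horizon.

B, in the Silurian; 30.4 million years to C

Sorted youngest-first by Ma: A (9.8), B (440.5), C (470.9), D (512.4).
The second youngest is B at 440.5 Ma, which lies in 443.8–419.2 Ma: the Silurian.
The third youngest is C at 470.9 Ma; separation = |440.5 − 470.9| = 30.4 Myr.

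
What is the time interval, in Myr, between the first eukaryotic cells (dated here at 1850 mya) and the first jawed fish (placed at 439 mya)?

1850 − 439 = 1411 million years.

1411 million years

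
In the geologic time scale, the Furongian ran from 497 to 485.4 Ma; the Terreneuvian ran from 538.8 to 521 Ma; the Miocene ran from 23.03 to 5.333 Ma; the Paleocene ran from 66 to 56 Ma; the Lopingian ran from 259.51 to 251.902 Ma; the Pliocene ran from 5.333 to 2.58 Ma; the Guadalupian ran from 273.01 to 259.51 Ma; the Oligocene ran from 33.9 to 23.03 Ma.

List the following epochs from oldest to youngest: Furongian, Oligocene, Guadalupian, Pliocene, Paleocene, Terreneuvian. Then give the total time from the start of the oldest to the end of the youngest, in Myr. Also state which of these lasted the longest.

From the excerpt: Furongian 497–485.4; Oligocene 33.9–23.03; Guadalupian 273.01–259.51; Pliocene 5.333–2.58; Paleocene 66–56; Terreneuvian 538.8–521 (Ma).
Larger Ma is earlier, so the oldest is Terreneuvian and the youngest is Pliocene; oldest to youngest: Terreneuvian, Furongian, Guadalupian, Paleocene, Oligocene, Pliocene.
Oldest start 538.8 minus youngest end 2.58 gives 536.22 Myr overall.
Individual lengths (start − end): Guadalupian 13.5; Pliocene 2.753; Terreneuvian 17.8; Paleocene 10; Oligocene 10.87; Furongian 11.6. The largest is Terreneuvian at 17.8 Myr.

Terreneuvian → Furongian → Guadalupian → Paleocene → Oligocene → Pliocene; total span 536.22 Myr; longest is Terreneuvian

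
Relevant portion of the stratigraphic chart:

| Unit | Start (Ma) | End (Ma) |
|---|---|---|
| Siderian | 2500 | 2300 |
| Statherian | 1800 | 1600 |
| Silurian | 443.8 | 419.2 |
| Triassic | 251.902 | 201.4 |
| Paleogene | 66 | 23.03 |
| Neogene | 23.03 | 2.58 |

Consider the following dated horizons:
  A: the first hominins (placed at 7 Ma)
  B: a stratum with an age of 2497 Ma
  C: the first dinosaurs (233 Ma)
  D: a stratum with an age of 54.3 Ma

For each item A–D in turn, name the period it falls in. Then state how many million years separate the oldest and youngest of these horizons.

Match each age against the start–end ranges in the excerpt: A = 7 Ma → Neogene (23.03–2.58); B = 2497 Ma → Siderian (2500–2300); C = 233 Ma → Triassic (251.902–201.4); D = 54.3 Ma → Paleogene (66–23.03).
The largest age is 2497 Ma and the smallest is 7 Ma; their difference is 2490 Myr.

A — Neogene; B — Siderian; C — Triassic; D — Paleogene; span 2490 million years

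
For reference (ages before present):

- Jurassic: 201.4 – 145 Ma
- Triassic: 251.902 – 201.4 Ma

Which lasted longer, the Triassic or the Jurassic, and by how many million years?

Triassic: 251.902 − 201.4 = 50.502 Myr.
Jurassic: 201.4 − 145 = 56.4 Myr.
Difference: 56.4 − 50.502 = 5.898 Myr, so the Jurassic was longer.

Jurassic, by 5.898 million years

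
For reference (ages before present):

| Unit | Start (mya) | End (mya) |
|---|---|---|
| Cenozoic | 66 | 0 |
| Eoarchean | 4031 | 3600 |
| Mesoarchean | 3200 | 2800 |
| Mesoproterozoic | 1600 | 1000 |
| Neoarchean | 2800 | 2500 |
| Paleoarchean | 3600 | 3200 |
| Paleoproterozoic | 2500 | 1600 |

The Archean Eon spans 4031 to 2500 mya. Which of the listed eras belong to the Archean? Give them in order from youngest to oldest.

Eras with both bounds inside 4031–2500 Ma: Neoarchean (2800–2500), Mesoarchean (3200–2800), Paleoarchean (3600–3200), Eoarchean (4031–3600).

Neoarchean, Mesoarchean, Paleoarchean, Eoarchean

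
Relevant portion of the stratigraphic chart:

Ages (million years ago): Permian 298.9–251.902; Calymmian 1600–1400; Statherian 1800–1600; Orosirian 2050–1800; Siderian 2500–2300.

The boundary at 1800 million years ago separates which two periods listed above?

Orosirian and Statherian

The Orosirian ends at 1800 million years ago and the Statherian begins at 1800 million years ago, so they share that boundary.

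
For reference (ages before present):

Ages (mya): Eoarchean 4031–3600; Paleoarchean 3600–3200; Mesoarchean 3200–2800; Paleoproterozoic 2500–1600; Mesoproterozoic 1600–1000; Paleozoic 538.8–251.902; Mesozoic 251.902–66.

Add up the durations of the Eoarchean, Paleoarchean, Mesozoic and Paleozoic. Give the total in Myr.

Duration is start − end for each: (4031 − 3600) + (3600 − 3200) + (251.902 − 66) + (538.8 − 251.902).
That is 431 + 400 + 185.902 + 286.898, which totals 1303.8 million years.

1303.8 million years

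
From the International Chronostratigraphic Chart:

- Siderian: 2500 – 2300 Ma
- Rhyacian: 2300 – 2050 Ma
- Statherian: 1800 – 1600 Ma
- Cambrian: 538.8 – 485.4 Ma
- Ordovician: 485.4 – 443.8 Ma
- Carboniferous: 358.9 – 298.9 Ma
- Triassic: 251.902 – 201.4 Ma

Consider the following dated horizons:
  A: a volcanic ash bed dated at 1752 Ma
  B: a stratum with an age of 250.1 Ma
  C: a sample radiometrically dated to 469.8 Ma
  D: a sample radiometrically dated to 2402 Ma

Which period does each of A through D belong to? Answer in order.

Match each age against the start–end ranges in the excerpt: A = 1752 Ma → Statherian (1800–1600); B = 250.1 Ma → Triassic (251.902–201.4); C = 469.8 Ma → Ordovician (485.4–443.8); D = 2402 Ma → Siderian (2500–2300).

A — Statherian; B — Triassic; C — Ordovician; D — Siderian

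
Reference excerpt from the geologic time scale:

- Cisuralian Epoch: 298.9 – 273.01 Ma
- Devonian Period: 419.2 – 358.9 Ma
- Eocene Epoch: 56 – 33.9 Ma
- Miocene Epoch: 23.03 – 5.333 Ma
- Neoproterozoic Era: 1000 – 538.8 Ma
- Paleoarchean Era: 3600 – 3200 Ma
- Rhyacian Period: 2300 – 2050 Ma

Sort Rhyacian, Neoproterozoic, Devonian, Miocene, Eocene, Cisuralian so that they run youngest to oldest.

Miocene, Eocene, Cisuralian, Devonian, Neoproterozoic, Rhyacian

The oldest of these is Rhyacian (starts 2300 Ma) and the youngest is Miocene (ends 5.333 Ma).
In between, by decreasing start age: Neoproterozoic (1000), Devonian (419.2), Cisuralian (298.9), Eocene (56).
Listing youngest first means reversing that sequence.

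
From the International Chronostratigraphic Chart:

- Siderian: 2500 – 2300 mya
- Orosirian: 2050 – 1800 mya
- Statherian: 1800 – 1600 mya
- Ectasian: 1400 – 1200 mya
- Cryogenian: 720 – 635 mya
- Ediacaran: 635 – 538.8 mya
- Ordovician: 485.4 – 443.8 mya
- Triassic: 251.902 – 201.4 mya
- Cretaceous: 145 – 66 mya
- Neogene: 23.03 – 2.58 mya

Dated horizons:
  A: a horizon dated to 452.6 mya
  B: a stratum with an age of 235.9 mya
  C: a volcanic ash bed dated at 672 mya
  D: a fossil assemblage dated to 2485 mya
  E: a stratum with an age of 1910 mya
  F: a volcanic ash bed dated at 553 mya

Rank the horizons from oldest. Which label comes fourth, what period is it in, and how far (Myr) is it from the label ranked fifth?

Sorted oldest-first by Ma: D (2485), E (1910), C (672), F (553), A (452.6), B (235.9).
The fourth oldest is F at 553 Ma, which lies in 635–538.8 Ma: the Ediacaran.
The fifth oldest is A at 452.6 Ma; separation = |553 − 452.6| = 100.4 Myr.

F, in the Ediacaran; 100.4 million years to A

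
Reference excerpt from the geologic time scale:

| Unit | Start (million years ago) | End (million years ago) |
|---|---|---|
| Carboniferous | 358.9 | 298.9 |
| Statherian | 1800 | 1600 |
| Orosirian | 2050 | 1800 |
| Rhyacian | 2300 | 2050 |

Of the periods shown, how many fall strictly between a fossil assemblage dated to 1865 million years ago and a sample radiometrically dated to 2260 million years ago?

0

Checking each listed span, none has both start < 2260 Ma and end > 1865 Ma — every period straddles one of the two dates or lies outside them — so the count is 0.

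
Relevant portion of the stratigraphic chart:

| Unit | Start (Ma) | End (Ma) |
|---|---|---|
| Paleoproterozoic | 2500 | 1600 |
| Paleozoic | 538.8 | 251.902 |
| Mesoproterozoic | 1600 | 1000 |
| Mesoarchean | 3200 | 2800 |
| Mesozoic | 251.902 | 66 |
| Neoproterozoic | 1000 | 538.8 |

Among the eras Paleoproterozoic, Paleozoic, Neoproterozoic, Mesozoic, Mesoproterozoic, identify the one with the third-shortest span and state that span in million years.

Neoproterozoic, 461.2 million years

Start − end for each: Paleoproterozoic 2500 − 1600 = 900; Paleozoic 538.8 − 251.902 = 286.898; Neoproterozoic 1000 − 538.8 = 461.2; Mesozoic 251.902 − 66 = 185.902; Mesoproterozoic 1600 − 1000 = 600.
Ranking these from shortest: Mesozoic < Paleozoic < Neoproterozoic < Mesoproterozoic < Paleoproterozoic.
Position 3 in that ranking is Neoproterozoic, which lasted 461.2 Myr.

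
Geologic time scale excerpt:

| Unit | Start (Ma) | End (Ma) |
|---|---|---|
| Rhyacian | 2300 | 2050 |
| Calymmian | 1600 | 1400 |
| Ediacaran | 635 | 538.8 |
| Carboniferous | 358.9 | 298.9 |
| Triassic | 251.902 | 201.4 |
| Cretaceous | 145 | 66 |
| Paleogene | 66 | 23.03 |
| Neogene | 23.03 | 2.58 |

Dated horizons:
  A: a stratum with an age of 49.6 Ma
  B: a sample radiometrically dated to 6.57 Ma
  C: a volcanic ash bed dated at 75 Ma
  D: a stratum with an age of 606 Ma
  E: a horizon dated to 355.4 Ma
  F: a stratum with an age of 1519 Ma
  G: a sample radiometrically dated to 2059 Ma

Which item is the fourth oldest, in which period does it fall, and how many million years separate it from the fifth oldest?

E, in the Carboniferous; 280.4 million years to C

Larger Ma means older, so oldest first: G 2059 > F 1519 > D 606 > E 355.4 > C 75 > A 49.6 > B 6.57.
Counting 4 along gives E (355.4 Ma); the excerpt puts that inside the Carboniferous, 358.9–298.9 Ma.
Next in line is C (75 Ma), and 355.4 − 75 = 280.4 Myr.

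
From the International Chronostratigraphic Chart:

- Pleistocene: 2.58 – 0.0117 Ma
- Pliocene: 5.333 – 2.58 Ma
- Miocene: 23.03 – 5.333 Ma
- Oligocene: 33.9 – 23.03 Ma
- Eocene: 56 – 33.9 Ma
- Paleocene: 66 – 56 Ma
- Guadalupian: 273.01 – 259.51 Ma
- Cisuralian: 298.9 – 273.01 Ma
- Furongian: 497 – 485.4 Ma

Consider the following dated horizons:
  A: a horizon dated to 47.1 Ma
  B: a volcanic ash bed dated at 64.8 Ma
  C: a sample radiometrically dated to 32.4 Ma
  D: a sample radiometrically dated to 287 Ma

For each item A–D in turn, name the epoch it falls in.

A — Eocene; B — Paleocene; C — Oligocene; D — Cisuralian

Match each age against the start–end ranges in the excerpt: A = 47.1 Ma → Eocene (56–33.9); B = 64.8 Ma → Paleocene (66–56); C = 32.4 Ma → Oligocene (33.9–23.03); D = 287 Ma → Cisuralian (298.9–273.01).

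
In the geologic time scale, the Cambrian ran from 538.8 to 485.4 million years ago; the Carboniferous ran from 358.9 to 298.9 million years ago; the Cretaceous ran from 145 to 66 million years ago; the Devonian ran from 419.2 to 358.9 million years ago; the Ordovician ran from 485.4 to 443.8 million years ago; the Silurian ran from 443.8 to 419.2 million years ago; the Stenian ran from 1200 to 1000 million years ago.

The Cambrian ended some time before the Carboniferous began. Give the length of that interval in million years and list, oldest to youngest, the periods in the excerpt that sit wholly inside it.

126.5 million years; Ordovician, Silurian, Devonian

The Cambrian closes at 485.4 Ma and the Carboniferous opens at 358.9 Ma, so the interval is 485.4 − 358.9 = 126.5 Myr.
A period fits inside if it starts at or after 485.4 Ma and ends at or before 358.9 Ma; oldest first that gives Ordovician, Silurian, Devonian.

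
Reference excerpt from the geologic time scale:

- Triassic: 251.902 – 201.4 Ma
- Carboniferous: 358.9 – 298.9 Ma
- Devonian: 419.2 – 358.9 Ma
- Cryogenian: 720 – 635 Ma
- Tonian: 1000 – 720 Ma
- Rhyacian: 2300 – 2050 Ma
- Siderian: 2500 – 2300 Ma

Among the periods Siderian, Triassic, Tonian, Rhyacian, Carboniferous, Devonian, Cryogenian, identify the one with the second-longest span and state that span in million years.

Durations: Siderian 200; Triassic 50.502; Tonian 280; Rhyacian 250; Carboniferous 60; Devonian 60.3; Cryogenian 85 Myr.
Sorted longest-first: Tonian (280), Rhyacian (250), Siderian (200), Cryogenian (85), Devonian (60.3), Carboniferous (60), Triassic (50.502).
The second longest is Rhyacian at 250 Myr.

Rhyacian, 250 million years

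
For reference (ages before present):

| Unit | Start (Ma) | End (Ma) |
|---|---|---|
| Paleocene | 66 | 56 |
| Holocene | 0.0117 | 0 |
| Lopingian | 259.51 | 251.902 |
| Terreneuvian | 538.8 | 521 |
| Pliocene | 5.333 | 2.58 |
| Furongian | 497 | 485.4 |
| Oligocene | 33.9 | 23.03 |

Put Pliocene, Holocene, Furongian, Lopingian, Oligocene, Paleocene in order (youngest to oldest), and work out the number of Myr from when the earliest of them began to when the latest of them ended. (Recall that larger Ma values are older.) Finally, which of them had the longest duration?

Holocene, Pliocene, Oligocene, Paleocene, Lopingian, Furongian; total span 497 Myr; longest is Furongian

From the excerpt: Pliocene 5.333–2.58; Holocene 0.0117–0; Furongian 497–485.4; Lopingian 259.51–251.902; Oligocene 33.9–23.03; Paleocene 66–56 (Ma).
Larger Ma is earlier, so the oldest is Furongian and the youngest is Holocene; youngest to oldest: Holocene, Pliocene, Oligocene, Paleocene, Lopingian, Furongian.
Oldest start 497 minus youngest end 0 gives 497 Myr overall.
Individual lengths (start − end): Oligocene 10.87; Lopingian 7.608; Paleocene 10; Holocene 0.0117; Pliocene 2.753; Furongian 11.6. The largest is Furongian at 11.6 Myr.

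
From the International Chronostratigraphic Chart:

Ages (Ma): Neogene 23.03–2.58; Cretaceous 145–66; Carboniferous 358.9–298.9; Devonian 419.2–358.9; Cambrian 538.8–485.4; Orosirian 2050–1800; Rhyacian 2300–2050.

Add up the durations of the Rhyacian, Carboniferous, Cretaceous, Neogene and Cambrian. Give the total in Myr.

Duration is start − end for each: (2300 − 2050) + (358.9 − 298.9) + (145 − 66) + (23.03 − 2.58) + (538.8 − 485.4).
That is 250 + 60 + 79 + 20.45 + 53.4, which totals 462.85 million years.

462.85 million years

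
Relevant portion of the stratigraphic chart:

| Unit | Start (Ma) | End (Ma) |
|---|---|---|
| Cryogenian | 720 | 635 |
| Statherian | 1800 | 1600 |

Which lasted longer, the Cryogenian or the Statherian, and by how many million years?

Statherian, by 115 million years

Cryogenian: 720 − 635 = 85 Myr.
Statherian: 1800 − 1600 = 200 Myr.
Difference: 200 − 85 = 115 Myr, so the Statherian was longer.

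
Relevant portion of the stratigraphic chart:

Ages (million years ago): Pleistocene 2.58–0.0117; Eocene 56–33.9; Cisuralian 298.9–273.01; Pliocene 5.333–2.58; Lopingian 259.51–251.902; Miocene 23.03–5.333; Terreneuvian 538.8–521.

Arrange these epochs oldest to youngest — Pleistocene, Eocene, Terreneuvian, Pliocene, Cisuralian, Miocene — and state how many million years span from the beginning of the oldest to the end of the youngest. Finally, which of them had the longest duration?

Terreneuvian, Cisuralian, Eocene, Miocene, Pliocene, Pleistocene; total span 538.7883 Myr; longest is Cisuralian

Start ages (Ma): Terreneuvian 538.8, Cisuralian 298.9, Eocene 56, Miocene 23.03, Pliocene 5.333, Pleistocene 2.58.
Ordered oldest to youngest: Terreneuvian, Cisuralian, Eocene, Miocene, Pliocene, Pleistocene.
Span = 538.8 − 0.0117 = 538.7883 Myr.
Durations: Terreneuvian 17.8, Eocene 22.1, Pliocene 2.753, Cisuralian 25.89, Miocene 17.697, Pleistocene 2.5683 → longest is Cisuralian (25.89 Myr).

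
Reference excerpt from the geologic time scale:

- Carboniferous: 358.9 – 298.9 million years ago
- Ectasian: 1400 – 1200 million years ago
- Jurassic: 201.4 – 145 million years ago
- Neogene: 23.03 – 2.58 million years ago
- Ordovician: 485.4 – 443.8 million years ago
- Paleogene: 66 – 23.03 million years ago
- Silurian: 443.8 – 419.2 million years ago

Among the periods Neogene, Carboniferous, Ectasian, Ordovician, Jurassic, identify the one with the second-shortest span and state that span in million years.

Ordovician, 41.6 million years

Durations: Neogene 20.45; Carboniferous 60; Ectasian 200; Ordovician 41.6; Jurassic 56.4 Myr.
Sorted shortest-first: Neogene (20.45), Ordovician (41.6), Jurassic (56.4), Carboniferous (60), Ectasian (200).
The second shortest is Ordovician at 41.6 Myr.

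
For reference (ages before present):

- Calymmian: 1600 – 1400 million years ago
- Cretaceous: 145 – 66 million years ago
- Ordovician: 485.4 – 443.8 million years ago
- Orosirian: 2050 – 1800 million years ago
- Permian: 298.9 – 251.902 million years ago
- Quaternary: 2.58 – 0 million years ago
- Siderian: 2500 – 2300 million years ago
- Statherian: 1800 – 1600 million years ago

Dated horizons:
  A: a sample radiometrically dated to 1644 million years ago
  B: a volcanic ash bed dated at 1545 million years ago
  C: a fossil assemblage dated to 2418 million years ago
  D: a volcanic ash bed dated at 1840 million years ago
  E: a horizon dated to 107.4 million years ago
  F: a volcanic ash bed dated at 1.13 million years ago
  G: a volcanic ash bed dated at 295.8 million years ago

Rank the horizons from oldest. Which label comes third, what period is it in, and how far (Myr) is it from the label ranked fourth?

Sorted oldest-first by Ma: C (2418), D (1840), A (1644), B (1545), G (295.8), E (107.4), F (1.13).
The third oldest is A at 1644 Ma, which lies in 1800–1600 Ma: the Statherian.
The fourth oldest is B at 1545 Ma; separation = |1644 − 1545| = 99 Myr.

A, in the Statherian; 99 million years to B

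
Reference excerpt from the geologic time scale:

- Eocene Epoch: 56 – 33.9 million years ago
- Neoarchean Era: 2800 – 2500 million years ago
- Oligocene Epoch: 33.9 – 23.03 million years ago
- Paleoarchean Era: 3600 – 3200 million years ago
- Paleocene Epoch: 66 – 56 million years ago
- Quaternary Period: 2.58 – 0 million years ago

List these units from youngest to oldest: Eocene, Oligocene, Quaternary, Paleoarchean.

Quaternary, then Oligocene, then Eocene, then Paleoarchean

Sorting by start age (ascending Ma, since larger Ma = older): Quaternary start 2.58, Oligocene start 33.9, Eocene start 56, Paleoarchean start 3600.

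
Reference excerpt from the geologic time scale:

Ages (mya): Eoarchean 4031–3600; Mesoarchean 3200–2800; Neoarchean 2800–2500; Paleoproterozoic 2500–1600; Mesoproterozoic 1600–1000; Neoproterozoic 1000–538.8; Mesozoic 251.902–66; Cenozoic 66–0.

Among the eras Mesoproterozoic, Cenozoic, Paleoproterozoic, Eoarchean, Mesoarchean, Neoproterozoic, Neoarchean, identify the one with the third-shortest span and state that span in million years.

Mesoarchean, 400 million years

Start − end for each: Mesoproterozoic 1600 − 1000 = 600; Cenozoic 66 − 0 = 66; Paleoproterozoic 2500 − 1600 = 900; Eoarchean 4031 − 3600 = 431; Mesoarchean 3200 − 2800 = 400; Neoproterozoic 1000 − 538.8 = 461.2; Neoarchean 2800 − 2500 = 300.
Ranking these from shortest: Cenozoic < Neoarchean < Mesoarchean < Eoarchean < Neoproterozoic < Mesoproterozoic < Paleoproterozoic.
Position 3 in that ranking is Mesoarchean, which lasted 400 Myr.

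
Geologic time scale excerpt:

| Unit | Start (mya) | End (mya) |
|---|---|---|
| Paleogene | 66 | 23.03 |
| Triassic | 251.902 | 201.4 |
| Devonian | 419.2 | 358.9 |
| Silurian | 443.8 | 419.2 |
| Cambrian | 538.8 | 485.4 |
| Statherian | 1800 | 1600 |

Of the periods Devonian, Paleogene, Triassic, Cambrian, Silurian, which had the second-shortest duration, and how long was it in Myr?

Paleogene, 42.97 million years

Durations: Devonian 60.3; Paleogene 42.97; Triassic 50.502; Cambrian 53.4; Silurian 24.6 Myr.
Sorted shortest-first: Silurian (24.6), Paleogene (42.97), Triassic (50.502), Cambrian (53.4), Devonian (60.3).
The second shortest is Paleogene at 42.97 Myr.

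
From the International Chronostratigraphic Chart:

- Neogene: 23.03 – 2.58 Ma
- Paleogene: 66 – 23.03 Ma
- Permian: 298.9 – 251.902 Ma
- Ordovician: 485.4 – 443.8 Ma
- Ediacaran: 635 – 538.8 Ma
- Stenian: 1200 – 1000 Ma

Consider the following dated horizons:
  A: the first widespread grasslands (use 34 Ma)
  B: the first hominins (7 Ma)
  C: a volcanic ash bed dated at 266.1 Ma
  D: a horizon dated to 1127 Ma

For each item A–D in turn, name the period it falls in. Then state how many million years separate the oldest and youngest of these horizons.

A — Paleogene; B — Neogene; C — Permian; D — Stenian; span 1120 million years

Match each age against the start–end ranges in the excerpt: A = 34 Ma → Paleogene (66–23.03); B = 7 Ma → Neogene (23.03–2.58); C = 266.1 Ma → Permian (298.9–251.902); D = 1127 Ma → Stenian (1200–1000).
The largest age is 1127 Ma and the smallest is 7 Ma; their difference is 1120 Myr.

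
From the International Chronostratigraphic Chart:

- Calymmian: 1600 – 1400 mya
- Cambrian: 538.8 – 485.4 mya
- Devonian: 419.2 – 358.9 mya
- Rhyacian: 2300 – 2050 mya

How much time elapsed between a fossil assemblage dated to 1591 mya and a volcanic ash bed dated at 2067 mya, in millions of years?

476 million years

2067 − 1591 = 476 million years.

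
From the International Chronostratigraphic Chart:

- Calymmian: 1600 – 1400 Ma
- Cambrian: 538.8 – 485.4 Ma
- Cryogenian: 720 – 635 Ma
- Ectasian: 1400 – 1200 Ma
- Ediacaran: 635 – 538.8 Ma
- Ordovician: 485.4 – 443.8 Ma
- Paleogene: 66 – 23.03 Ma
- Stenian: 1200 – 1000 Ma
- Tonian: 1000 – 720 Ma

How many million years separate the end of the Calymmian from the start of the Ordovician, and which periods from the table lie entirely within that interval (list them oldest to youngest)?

The Calymmian closes at 1400 Ma and the Ordovician opens at 485.4 Ma, so the interval is 1400 − 485.4 = 914.6 Myr.
A period fits inside if it starts at or after 1400 Ma and ends at or before 485.4 Ma; oldest first that gives Ectasian, Stenian, Tonian, Cryogenian, Ediacaran, Cambrian.

914.6 million years; Ectasian, Stenian, Tonian, Cryogenian, Ediacaran, Cambrian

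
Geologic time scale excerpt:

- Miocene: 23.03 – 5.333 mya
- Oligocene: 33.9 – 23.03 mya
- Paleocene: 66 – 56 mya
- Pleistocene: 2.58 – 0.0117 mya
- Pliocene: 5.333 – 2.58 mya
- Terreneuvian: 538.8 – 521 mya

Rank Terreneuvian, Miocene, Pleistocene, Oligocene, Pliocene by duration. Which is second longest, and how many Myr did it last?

Start − end for each: Terreneuvian 538.8 − 521 = 17.8; Miocene 23.03 − 5.333 = 17.697; Pleistocene 2.58 − 0.0117 = 2.5683; Oligocene 33.9 − 23.03 = 10.87; Pliocene 5.333 − 2.58 = 2.753.
Ranking these from longest: Terreneuvian > Miocene > Oligocene > Pliocene > Pleistocene.
Position 2 in that ranking is Miocene, which lasted 17.697 Myr.

Miocene, 17.697 million years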